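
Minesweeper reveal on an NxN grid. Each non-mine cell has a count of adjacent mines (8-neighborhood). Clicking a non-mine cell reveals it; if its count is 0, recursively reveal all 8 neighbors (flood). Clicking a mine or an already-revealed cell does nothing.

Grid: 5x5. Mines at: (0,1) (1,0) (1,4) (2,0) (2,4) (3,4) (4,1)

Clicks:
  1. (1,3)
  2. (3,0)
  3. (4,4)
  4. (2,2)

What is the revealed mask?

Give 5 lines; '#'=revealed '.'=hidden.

Answer: .....
.###.
.###.
####.
....#

Derivation:
Click 1 (1,3) count=2: revealed 1 new [(1,3)] -> total=1
Click 2 (3,0) count=2: revealed 1 new [(3,0)] -> total=2
Click 3 (4,4) count=1: revealed 1 new [(4,4)] -> total=3
Click 4 (2,2) count=0: revealed 8 new [(1,1) (1,2) (2,1) (2,2) (2,3) (3,1) (3,2) (3,3)] -> total=11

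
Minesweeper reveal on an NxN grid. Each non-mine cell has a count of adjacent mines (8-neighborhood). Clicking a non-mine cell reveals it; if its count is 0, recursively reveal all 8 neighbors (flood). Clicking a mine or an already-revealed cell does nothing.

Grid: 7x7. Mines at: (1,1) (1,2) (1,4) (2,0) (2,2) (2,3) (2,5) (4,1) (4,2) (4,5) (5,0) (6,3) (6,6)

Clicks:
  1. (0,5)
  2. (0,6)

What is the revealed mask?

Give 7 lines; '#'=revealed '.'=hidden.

Answer: .....##
.....##
.......
.......
.......
.......
.......

Derivation:
Click 1 (0,5) count=1: revealed 1 new [(0,5)] -> total=1
Click 2 (0,6) count=0: revealed 3 new [(0,6) (1,5) (1,6)] -> total=4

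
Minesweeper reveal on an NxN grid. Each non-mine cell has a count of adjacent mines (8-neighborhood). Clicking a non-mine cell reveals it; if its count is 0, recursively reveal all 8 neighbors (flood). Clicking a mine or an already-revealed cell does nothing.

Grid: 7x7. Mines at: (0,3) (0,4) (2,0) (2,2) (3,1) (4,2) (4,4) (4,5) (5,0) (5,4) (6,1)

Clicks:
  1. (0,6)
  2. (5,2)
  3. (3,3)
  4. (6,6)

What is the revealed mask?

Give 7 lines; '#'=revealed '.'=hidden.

Answer: .....##
...####
...####
...####
.......
..#..##
.....##

Derivation:
Click 1 (0,6) count=0: revealed 14 new [(0,5) (0,6) (1,3) (1,4) (1,5) (1,6) (2,3) (2,4) (2,5) (2,6) (3,3) (3,4) (3,5) (3,6)] -> total=14
Click 2 (5,2) count=2: revealed 1 new [(5,2)] -> total=15
Click 3 (3,3) count=3: revealed 0 new [(none)] -> total=15
Click 4 (6,6) count=0: revealed 4 new [(5,5) (5,6) (6,5) (6,6)] -> total=19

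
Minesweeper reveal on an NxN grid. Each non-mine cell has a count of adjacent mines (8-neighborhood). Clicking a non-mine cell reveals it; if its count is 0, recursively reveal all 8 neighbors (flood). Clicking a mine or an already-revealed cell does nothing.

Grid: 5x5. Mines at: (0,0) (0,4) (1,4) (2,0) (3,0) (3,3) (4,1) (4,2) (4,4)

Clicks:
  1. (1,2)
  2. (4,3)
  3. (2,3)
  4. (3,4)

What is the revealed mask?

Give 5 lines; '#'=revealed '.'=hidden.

Click 1 (1,2) count=0: revealed 9 new [(0,1) (0,2) (0,3) (1,1) (1,2) (1,3) (2,1) (2,2) (2,3)] -> total=9
Click 2 (4,3) count=3: revealed 1 new [(4,3)] -> total=10
Click 3 (2,3) count=2: revealed 0 new [(none)] -> total=10
Click 4 (3,4) count=2: revealed 1 new [(3,4)] -> total=11

Answer: .###.
.###.
.###.
....#
...#.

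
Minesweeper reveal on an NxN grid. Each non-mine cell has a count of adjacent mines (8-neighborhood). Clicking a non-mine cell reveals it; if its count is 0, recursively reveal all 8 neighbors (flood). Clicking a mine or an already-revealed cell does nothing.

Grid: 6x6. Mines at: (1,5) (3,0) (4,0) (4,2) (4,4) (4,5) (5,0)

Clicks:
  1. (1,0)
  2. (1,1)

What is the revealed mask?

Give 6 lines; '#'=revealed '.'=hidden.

Answer: #####.
#####.
#####.
.####.
......
......

Derivation:
Click 1 (1,0) count=0: revealed 19 new [(0,0) (0,1) (0,2) (0,3) (0,4) (1,0) (1,1) (1,2) (1,3) (1,4) (2,0) (2,1) (2,2) (2,3) (2,4) (3,1) (3,2) (3,3) (3,4)] -> total=19
Click 2 (1,1) count=0: revealed 0 new [(none)] -> total=19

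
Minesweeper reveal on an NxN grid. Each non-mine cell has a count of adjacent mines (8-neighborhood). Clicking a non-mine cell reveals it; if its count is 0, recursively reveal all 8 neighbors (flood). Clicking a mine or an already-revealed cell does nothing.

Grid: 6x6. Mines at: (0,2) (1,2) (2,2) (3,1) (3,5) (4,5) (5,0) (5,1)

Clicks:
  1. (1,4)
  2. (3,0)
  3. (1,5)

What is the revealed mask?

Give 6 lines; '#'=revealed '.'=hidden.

Click 1 (1,4) count=0: revealed 9 new [(0,3) (0,4) (0,5) (1,3) (1,4) (1,5) (2,3) (2,4) (2,5)] -> total=9
Click 2 (3,0) count=1: revealed 1 new [(3,0)] -> total=10
Click 3 (1,5) count=0: revealed 0 new [(none)] -> total=10

Answer: ...###
...###
...###
#.....
......
......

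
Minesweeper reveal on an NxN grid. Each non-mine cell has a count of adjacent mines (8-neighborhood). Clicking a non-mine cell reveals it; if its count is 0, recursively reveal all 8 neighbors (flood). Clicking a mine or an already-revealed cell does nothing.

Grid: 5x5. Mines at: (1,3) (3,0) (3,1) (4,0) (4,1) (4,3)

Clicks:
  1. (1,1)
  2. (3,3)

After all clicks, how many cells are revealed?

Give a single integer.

Click 1 (1,1) count=0: revealed 9 new [(0,0) (0,1) (0,2) (1,0) (1,1) (1,2) (2,0) (2,1) (2,2)] -> total=9
Click 2 (3,3) count=1: revealed 1 new [(3,3)] -> total=10

Answer: 10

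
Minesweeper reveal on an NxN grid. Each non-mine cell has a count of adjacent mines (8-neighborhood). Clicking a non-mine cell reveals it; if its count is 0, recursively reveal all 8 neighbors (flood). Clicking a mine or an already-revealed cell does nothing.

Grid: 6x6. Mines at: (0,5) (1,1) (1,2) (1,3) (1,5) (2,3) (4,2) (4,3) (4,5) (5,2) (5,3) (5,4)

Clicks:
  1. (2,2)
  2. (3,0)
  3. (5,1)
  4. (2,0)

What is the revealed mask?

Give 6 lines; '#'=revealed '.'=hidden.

Click 1 (2,2) count=4: revealed 1 new [(2,2)] -> total=1
Click 2 (3,0) count=0: revealed 8 new [(2,0) (2,1) (3,0) (3,1) (4,0) (4,1) (5,0) (5,1)] -> total=9
Click 3 (5,1) count=2: revealed 0 new [(none)] -> total=9
Click 4 (2,0) count=1: revealed 0 new [(none)] -> total=9

Answer: ......
......
###...
##....
##....
##....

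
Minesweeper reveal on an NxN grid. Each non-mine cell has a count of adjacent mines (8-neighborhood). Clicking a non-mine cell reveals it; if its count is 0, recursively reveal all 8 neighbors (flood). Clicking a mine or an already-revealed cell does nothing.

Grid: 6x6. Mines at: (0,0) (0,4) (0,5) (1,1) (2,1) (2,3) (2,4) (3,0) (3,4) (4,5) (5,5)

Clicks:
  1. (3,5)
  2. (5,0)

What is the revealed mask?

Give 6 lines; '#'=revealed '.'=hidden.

Click 1 (3,5) count=3: revealed 1 new [(3,5)] -> total=1
Click 2 (5,0) count=0: revealed 13 new [(3,1) (3,2) (3,3) (4,0) (4,1) (4,2) (4,3) (4,4) (5,0) (5,1) (5,2) (5,3) (5,4)] -> total=14

Answer: ......
......
......
.###.#
#####.
#####.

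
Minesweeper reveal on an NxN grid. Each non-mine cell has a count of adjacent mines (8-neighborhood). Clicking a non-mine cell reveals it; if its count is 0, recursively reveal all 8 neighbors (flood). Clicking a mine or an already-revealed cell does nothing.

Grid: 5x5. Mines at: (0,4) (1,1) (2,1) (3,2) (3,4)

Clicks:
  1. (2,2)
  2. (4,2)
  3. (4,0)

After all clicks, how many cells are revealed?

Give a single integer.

Answer: 6

Derivation:
Click 1 (2,2) count=3: revealed 1 new [(2,2)] -> total=1
Click 2 (4,2) count=1: revealed 1 new [(4,2)] -> total=2
Click 3 (4,0) count=0: revealed 4 new [(3,0) (3,1) (4,0) (4,1)] -> total=6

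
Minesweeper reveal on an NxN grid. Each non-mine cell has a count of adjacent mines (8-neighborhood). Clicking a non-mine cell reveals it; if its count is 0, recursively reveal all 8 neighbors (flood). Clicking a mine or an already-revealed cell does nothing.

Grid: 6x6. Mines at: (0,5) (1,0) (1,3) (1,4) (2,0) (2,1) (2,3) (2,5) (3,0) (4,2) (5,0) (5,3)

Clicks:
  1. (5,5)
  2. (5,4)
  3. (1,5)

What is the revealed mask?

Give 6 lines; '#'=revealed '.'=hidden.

Answer: ......
.....#
......
....##
....##
....##

Derivation:
Click 1 (5,5) count=0: revealed 6 new [(3,4) (3,5) (4,4) (4,5) (5,4) (5,5)] -> total=6
Click 2 (5,4) count=1: revealed 0 new [(none)] -> total=6
Click 3 (1,5) count=3: revealed 1 new [(1,5)] -> total=7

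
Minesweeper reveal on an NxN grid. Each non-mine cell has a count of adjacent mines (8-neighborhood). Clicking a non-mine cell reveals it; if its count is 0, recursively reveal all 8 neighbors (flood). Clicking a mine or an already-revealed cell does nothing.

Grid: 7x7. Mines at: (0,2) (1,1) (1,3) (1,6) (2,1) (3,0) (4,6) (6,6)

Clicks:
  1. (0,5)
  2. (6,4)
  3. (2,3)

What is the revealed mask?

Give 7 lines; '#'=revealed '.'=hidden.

Answer: .....#.
.......
..####.
.#####.
######.
######.
######.

Derivation:
Click 1 (0,5) count=1: revealed 1 new [(0,5)] -> total=1
Click 2 (6,4) count=0: revealed 27 new [(2,2) (2,3) (2,4) (2,5) (3,1) (3,2) (3,3) (3,4) (3,5) (4,0) (4,1) (4,2) (4,3) (4,4) (4,5) (5,0) (5,1) (5,2) (5,3) (5,4) (5,5) (6,0) (6,1) (6,2) (6,3) (6,4) (6,5)] -> total=28
Click 3 (2,3) count=1: revealed 0 new [(none)] -> total=28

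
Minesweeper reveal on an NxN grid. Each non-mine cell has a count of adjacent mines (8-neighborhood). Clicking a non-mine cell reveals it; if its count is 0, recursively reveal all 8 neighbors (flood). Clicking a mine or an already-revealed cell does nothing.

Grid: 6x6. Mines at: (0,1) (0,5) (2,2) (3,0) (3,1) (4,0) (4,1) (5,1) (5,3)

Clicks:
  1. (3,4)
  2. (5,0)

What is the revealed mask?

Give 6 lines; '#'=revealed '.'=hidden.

Click 1 (3,4) count=0: revealed 14 new [(1,3) (1,4) (1,5) (2,3) (2,4) (2,5) (3,3) (3,4) (3,5) (4,3) (4,4) (4,5) (5,4) (5,5)] -> total=14
Click 2 (5,0) count=3: revealed 1 new [(5,0)] -> total=15

Answer: ......
...###
...###
...###
...###
#...##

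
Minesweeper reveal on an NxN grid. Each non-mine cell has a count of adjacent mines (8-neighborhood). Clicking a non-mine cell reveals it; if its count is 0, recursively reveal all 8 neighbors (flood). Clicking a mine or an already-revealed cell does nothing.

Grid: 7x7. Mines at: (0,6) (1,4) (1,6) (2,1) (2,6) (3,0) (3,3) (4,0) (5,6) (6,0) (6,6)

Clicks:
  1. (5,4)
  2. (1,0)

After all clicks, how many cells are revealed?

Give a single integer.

Answer: 16

Derivation:
Click 1 (5,4) count=0: revealed 15 new [(4,1) (4,2) (4,3) (4,4) (4,5) (5,1) (5,2) (5,3) (5,4) (5,5) (6,1) (6,2) (6,3) (6,4) (6,5)] -> total=15
Click 2 (1,0) count=1: revealed 1 new [(1,0)] -> total=16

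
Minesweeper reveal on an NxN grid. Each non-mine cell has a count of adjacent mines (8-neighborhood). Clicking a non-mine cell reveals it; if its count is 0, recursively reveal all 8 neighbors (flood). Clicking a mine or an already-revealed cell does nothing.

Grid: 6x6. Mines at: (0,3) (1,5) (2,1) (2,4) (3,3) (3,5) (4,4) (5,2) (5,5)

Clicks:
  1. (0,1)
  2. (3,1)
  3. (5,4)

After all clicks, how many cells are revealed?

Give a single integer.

Answer: 8

Derivation:
Click 1 (0,1) count=0: revealed 6 new [(0,0) (0,1) (0,2) (1,0) (1,1) (1,2)] -> total=6
Click 2 (3,1) count=1: revealed 1 new [(3,1)] -> total=7
Click 3 (5,4) count=2: revealed 1 new [(5,4)] -> total=8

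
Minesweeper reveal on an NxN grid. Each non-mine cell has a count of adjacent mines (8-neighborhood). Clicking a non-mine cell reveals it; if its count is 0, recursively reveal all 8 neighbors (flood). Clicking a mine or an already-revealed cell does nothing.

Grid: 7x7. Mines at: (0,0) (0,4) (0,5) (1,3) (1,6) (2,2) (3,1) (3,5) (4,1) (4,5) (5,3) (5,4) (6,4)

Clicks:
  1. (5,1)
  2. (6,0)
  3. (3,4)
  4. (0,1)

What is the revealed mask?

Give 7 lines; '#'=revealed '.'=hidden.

Answer: .#.....
.......
.......
....#..
.......
###....
###....

Derivation:
Click 1 (5,1) count=1: revealed 1 new [(5,1)] -> total=1
Click 2 (6,0) count=0: revealed 5 new [(5,0) (5,2) (6,0) (6,1) (6,2)] -> total=6
Click 3 (3,4) count=2: revealed 1 new [(3,4)] -> total=7
Click 4 (0,1) count=1: revealed 1 new [(0,1)] -> total=8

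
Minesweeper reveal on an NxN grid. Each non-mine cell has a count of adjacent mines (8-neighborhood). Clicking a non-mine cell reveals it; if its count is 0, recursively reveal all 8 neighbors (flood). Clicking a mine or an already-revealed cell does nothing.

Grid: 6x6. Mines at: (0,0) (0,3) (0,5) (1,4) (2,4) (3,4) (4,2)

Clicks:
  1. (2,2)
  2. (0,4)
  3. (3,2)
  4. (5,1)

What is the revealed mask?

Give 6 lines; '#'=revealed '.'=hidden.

Click 1 (2,2) count=0: revealed 16 new [(1,0) (1,1) (1,2) (1,3) (2,0) (2,1) (2,2) (2,3) (3,0) (3,1) (3,2) (3,3) (4,0) (4,1) (5,0) (5,1)] -> total=16
Click 2 (0,4) count=3: revealed 1 new [(0,4)] -> total=17
Click 3 (3,2) count=1: revealed 0 new [(none)] -> total=17
Click 4 (5,1) count=1: revealed 0 new [(none)] -> total=17

Answer: ....#.
####..
####..
####..
##....
##....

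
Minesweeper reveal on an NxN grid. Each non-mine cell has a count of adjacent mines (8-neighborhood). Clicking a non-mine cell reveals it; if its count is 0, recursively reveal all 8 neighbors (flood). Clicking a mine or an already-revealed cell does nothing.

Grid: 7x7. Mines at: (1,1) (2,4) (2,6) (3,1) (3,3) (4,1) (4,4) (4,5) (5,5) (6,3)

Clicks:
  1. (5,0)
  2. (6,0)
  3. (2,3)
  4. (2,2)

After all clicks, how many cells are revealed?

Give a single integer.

Answer: 8

Derivation:
Click 1 (5,0) count=1: revealed 1 new [(5,0)] -> total=1
Click 2 (6,0) count=0: revealed 5 new [(5,1) (5,2) (6,0) (6,1) (6,2)] -> total=6
Click 3 (2,3) count=2: revealed 1 new [(2,3)] -> total=7
Click 4 (2,2) count=3: revealed 1 new [(2,2)] -> total=8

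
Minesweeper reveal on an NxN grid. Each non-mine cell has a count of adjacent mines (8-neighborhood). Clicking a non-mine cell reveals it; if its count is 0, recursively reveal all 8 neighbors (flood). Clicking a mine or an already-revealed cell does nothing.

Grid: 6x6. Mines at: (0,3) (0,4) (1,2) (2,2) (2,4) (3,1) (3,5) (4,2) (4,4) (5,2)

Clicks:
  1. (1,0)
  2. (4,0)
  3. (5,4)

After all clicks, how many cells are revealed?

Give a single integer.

Answer: 8

Derivation:
Click 1 (1,0) count=0: revealed 6 new [(0,0) (0,1) (1,0) (1,1) (2,0) (2,1)] -> total=6
Click 2 (4,0) count=1: revealed 1 new [(4,0)] -> total=7
Click 3 (5,4) count=1: revealed 1 new [(5,4)] -> total=8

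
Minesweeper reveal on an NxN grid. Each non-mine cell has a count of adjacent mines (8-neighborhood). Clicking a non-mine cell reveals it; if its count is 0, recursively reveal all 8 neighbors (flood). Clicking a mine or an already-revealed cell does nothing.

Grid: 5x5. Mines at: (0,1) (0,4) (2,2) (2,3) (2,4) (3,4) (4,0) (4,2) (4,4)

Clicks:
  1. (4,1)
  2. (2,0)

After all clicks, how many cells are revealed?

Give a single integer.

Click 1 (4,1) count=2: revealed 1 new [(4,1)] -> total=1
Click 2 (2,0) count=0: revealed 6 new [(1,0) (1,1) (2,0) (2,1) (3,0) (3,1)] -> total=7

Answer: 7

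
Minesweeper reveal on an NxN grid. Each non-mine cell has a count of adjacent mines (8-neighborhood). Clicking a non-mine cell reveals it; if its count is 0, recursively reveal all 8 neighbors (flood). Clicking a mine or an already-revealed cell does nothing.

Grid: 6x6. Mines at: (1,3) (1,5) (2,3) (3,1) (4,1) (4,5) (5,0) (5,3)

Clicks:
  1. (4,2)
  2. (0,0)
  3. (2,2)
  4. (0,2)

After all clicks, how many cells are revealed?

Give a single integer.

Click 1 (4,2) count=3: revealed 1 new [(4,2)] -> total=1
Click 2 (0,0) count=0: revealed 9 new [(0,0) (0,1) (0,2) (1,0) (1,1) (1,2) (2,0) (2,1) (2,2)] -> total=10
Click 3 (2,2) count=3: revealed 0 new [(none)] -> total=10
Click 4 (0,2) count=1: revealed 0 new [(none)] -> total=10

Answer: 10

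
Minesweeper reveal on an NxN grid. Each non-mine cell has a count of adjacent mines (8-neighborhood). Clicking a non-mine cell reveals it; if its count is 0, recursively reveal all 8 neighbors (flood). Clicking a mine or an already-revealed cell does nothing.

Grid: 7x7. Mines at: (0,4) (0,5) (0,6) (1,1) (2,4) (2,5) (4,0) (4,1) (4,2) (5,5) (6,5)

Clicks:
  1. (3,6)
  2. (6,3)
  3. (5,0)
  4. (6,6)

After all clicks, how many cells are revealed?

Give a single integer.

Answer: 12

Derivation:
Click 1 (3,6) count=1: revealed 1 new [(3,6)] -> total=1
Click 2 (6,3) count=0: revealed 10 new [(5,0) (5,1) (5,2) (5,3) (5,4) (6,0) (6,1) (6,2) (6,3) (6,4)] -> total=11
Click 3 (5,0) count=2: revealed 0 new [(none)] -> total=11
Click 4 (6,6) count=2: revealed 1 new [(6,6)] -> total=12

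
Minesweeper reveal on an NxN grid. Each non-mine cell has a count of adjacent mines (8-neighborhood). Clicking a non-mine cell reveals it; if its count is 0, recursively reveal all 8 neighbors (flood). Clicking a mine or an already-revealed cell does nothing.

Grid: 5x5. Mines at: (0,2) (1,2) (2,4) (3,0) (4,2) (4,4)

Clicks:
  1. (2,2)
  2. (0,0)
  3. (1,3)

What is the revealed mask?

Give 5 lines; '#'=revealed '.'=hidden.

Answer: ##...
##.#.
###..
.....
.....

Derivation:
Click 1 (2,2) count=1: revealed 1 new [(2,2)] -> total=1
Click 2 (0,0) count=0: revealed 6 new [(0,0) (0,1) (1,0) (1,1) (2,0) (2,1)] -> total=7
Click 3 (1,3) count=3: revealed 1 new [(1,3)] -> total=8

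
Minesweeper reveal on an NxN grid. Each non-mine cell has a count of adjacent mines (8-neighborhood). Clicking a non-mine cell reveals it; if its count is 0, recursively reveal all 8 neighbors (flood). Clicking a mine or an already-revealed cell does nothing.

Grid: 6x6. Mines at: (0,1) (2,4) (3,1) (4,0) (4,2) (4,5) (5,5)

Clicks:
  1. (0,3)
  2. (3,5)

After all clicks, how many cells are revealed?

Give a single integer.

Answer: 9

Derivation:
Click 1 (0,3) count=0: revealed 8 new [(0,2) (0,3) (0,4) (0,5) (1,2) (1,3) (1,4) (1,5)] -> total=8
Click 2 (3,5) count=2: revealed 1 new [(3,5)] -> total=9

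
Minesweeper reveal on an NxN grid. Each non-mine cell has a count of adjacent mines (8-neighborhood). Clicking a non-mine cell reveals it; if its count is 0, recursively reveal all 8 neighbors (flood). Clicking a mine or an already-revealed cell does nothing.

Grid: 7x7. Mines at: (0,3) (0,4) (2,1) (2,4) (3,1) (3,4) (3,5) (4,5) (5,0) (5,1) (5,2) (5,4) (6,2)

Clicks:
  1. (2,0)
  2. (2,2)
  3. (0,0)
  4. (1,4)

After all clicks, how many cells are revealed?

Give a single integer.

Answer: 9

Derivation:
Click 1 (2,0) count=2: revealed 1 new [(2,0)] -> total=1
Click 2 (2,2) count=2: revealed 1 new [(2,2)] -> total=2
Click 3 (0,0) count=0: revealed 6 new [(0,0) (0,1) (0,2) (1,0) (1,1) (1,2)] -> total=8
Click 4 (1,4) count=3: revealed 1 new [(1,4)] -> total=9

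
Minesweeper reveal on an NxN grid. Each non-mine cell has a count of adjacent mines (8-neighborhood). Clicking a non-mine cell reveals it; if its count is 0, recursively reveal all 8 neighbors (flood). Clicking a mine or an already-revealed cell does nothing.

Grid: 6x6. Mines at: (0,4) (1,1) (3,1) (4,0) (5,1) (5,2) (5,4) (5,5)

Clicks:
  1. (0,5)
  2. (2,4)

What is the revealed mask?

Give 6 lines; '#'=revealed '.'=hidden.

Answer: .....#
..####
..####
..####
..####
......

Derivation:
Click 1 (0,5) count=1: revealed 1 new [(0,5)] -> total=1
Click 2 (2,4) count=0: revealed 16 new [(1,2) (1,3) (1,4) (1,5) (2,2) (2,3) (2,4) (2,5) (3,2) (3,3) (3,4) (3,5) (4,2) (4,3) (4,4) (4,5)] -> total=17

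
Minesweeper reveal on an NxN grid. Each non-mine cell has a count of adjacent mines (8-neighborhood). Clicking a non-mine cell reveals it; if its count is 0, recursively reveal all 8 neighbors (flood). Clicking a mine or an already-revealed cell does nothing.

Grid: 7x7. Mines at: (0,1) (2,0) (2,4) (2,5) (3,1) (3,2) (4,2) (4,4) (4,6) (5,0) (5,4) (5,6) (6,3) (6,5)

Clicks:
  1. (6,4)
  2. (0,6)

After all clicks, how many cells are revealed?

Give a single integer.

Answer: 11

Derivation:
Click 1 (6,4) count=3: revealed 1 new [(6,4)] -> total=1
Click 2 (0,6) count=0: revealed 10 new [(0,2) (0,3) (0,4) (0,5) (0,6) (1,2) (1,3) (1,4) (1,5) (1,6)] -> total=11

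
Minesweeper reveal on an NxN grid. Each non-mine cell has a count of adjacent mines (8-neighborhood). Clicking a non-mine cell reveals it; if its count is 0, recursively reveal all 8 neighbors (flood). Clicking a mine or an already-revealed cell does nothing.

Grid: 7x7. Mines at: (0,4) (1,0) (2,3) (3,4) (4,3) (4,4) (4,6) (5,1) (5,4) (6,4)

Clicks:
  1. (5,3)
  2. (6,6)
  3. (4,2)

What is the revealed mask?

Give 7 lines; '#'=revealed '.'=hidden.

Click 1 (5,3) count=4: revealed 1 new [(5,3)] -> total=1
Click 2 (6,6) count=0: revealed 4 new [(5,5) (5,6) (6,5) (6,6)] -> total=5
Click 3 (4,2) count=2: revealed 1 new [(4,2)] -> total=6

Answer: .......
.......
.......
.......
..#....
...#.##
.....##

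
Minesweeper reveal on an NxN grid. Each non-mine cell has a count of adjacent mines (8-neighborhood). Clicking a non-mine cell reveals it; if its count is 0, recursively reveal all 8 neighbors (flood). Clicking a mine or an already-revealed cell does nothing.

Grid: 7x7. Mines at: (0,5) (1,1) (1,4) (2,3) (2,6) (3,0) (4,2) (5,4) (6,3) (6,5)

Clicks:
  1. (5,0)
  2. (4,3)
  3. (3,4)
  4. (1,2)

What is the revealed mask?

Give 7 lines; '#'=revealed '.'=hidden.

Answer: .......
..#....
.......
....#..
##.#...
###....
###....

Derivation:
Click 1 (5,0) count=0: revealed 8 new [(4,0) (4,1) (5,0) (5,1) (5,2) (6,0) (6,1) (6,2)] -> total=8
Click 2 (4,3) count=2: revealed 1 new [(4,3)] -> total=9
Click 3 (3,4) count=1: revealed 1 new [(3,4)] -> total=10
Click 4 (1,2) count=2: revealed 1 new [(1,2)] -> total=11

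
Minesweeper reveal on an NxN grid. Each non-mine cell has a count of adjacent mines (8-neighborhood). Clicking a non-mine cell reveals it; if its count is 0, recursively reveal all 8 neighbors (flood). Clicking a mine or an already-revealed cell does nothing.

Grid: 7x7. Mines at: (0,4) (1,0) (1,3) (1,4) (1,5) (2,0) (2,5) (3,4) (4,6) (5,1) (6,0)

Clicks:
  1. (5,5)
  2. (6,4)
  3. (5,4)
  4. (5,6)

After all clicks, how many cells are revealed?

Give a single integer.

Answer: 14

Derivation:
Click 1 (5,5) count=1: revealed 1 new [(5,5)] -> total=1
Click 2 (6,4) count=0: revealed 13 new [(4,2) (4,3) (4,4) (4,5) (5,2) (5,3) (5,4) (5,6) (6,2) (6,3) (6,4) (6,5) (6,6)] -> total=14
Click 3 (5,4) count=0: revealed 0 new [(none)] -> total=14
Click 4 (5,6) count=1: revealed 0 new [(none)] -> total=14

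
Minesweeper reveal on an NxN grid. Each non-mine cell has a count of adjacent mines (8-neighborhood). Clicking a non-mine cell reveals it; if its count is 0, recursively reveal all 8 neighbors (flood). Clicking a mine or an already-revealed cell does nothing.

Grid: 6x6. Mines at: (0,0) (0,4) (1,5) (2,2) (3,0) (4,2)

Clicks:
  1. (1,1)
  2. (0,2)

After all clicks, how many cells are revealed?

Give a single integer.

Click 1 (1,1) count=2: revealed 1 new [(1,1)] -> total=1
Click 2 (0,2) count=0: revealed 5 new [(0,1) (0,2) (0,3) (1,2) (1,3)] -> total=6

Answer: 6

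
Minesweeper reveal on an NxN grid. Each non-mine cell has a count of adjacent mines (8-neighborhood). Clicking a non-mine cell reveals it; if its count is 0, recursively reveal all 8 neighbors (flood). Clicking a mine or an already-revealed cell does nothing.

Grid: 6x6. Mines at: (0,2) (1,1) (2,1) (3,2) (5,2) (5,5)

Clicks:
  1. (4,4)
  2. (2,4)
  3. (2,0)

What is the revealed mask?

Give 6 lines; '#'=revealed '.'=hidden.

Click 1 (4,4) count=1: revealed 1 new [(4,4)] -> total=1
Click 2 (2,4) count=0: revealed 14 new [(0,3) (0,4) (0,5) (1,3) (1,4) (1,5) (2,3) (2,4) (2,5) (3,3) (3,4) (3,5) (4,3) (4,5)] -> total=15
Click 3 (2,0) count=2: revealed 1 new [(2,0)] -> total=16

Answer: ...###
...###
#..###
...###
...###
......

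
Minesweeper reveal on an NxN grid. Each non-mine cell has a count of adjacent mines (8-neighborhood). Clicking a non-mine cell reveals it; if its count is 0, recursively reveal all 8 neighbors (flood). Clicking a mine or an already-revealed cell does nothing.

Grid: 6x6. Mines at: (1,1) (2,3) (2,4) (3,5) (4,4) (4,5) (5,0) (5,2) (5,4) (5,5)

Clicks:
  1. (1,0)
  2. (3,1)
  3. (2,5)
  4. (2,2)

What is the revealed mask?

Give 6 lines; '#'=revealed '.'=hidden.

Click 1 (1,0) count=1: revealed 1 new [(1,0)] -> total=1
Click 2 (3,1) count=0: revealed 9 new [(2,0) (2,1) (2,2) (3,0) (3,1) (3,2) (4,0) (4,1) (4,2)] -> total=10
Click 3 (2,5) count=2: revealed 1 new [(2,5)] -> total=11
Click 4 (2,2) count=2: revealed 0 new [(none)] -> total=11

Answer: ......
#.....
###..#
###...
###...
......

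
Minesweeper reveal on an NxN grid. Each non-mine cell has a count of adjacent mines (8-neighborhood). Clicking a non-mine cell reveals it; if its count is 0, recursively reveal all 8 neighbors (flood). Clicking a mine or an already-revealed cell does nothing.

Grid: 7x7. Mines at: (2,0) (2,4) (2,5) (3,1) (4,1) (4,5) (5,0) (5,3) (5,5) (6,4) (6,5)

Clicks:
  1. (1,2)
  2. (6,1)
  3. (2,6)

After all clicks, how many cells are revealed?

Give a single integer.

Answer: 19

Derivation:
Click 1 (1,2) count=0: revealed 17 new [(0,0) (0,1) (0,2) (0,3) (0,4) (0,5) (0,6) (1,0) (1,1) (1,2) (1,3) (1,4) (1,5) (1,6) (2,1) (2,2) (2,3)] -> total=17
Click 2 (6,1) count=1: revealed 1 new [(6,1)] -> total=18
Click 3 (2,6) count=1: revealed 1 new [(2,6)] -> total=19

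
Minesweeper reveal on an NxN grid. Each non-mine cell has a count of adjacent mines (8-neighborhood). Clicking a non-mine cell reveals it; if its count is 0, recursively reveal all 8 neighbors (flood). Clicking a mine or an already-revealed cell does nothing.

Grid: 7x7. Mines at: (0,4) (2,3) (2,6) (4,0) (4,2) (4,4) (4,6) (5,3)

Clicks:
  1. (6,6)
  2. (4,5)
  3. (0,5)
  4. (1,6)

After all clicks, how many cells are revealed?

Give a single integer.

Click 1 (6,6) count=0: revealed 6 new [(5,4) (5,5) (5,6) (6,4) (6,5) (6,6)] -> total=6
Click 2 (4,5) count=2: revealed 1 new [(4,5)] -> total=7
Click 3 (0,5) count=1: revealed 1 new [(0,5)] -> total=8
Click 4 (1,6) count=1: revealed 1 new [(1,6)] -> total=9

Answer: 9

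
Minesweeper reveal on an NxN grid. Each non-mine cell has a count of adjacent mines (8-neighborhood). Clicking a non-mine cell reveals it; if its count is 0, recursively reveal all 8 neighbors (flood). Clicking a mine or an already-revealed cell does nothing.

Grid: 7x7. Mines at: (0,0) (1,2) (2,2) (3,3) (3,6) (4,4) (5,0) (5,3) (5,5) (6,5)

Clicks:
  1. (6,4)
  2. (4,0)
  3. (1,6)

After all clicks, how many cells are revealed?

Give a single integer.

Click 1 (6,4) count=3: revealed 1 new [(6,4)] -> total=1
Click 2 (4,0) count=1: revealed 1 new [(4,0)] -> total=2
Click 3 (1,6) count=0: revealed 12 new [(0,3) (0,4) (0,5) (0,6) (1,3) (1,4) (1,5) (1,6) (2,3) (2,4) (2,5) (2,6)] -> total=14

Answer: 14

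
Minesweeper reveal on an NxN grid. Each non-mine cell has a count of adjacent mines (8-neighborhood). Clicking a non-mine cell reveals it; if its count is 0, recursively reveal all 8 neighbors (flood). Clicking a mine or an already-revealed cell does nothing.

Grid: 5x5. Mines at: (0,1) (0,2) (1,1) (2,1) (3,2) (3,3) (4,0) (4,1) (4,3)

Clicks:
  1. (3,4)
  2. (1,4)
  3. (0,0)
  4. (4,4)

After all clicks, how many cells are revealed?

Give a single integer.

Answer: 9

Derivation:
Click 1 (3,4) count=2: revealed 1 new [(3,4)] -> total=1
Click 2 (1,4) count=0: revealed 6 new [(0,3) (0,4) (1,3) (1,4) (2,3) (2,4)] -> total=7
Click 3 (0,0) count=2: revealed 1 new [(0,0)] -> total=8
Click 4 (4,4) count=2: revealed 1 new [(4,4)] -> total=9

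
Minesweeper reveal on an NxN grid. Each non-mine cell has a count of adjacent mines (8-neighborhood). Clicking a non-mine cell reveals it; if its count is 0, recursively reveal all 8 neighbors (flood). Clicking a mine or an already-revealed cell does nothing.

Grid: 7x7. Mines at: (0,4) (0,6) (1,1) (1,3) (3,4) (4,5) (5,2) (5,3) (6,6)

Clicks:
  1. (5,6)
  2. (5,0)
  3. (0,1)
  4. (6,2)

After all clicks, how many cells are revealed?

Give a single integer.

Click 1 (5,6) count=2: revealed 1 new [(5,6)] -> total=1
Click 2 (5,0) count=0: revealed 16 new [(2,0) (2,1) (2,2) (2,3) (3,0) (3,1) (3,2) (3,3) (4,0) (4,1) (4,2) (4,3) (5,0) (5,1) (6,0) (6,1)] -> total=17
Click 3 (0,1) count=1: revealed 1 new [(0,1)] -> total=18
Click 4 (6,2) count=2: revealed 1 new [(6,2)] -> total=19

Answer: 19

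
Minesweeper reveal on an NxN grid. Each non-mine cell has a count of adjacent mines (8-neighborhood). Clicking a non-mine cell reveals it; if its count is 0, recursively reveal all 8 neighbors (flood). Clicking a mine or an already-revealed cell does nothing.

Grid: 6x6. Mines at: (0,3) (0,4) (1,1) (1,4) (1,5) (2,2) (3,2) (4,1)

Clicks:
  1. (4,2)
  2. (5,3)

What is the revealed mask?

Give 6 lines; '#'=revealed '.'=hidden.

Answer: ......
......
...###
...###
..####
..####

Derivation:
Click 1 (4,2) count=2: revealed 1 new [(4,2)] -> total=1
Click 2 (5,3) count=0: revealed 13 new [(2,3) (2,4) (2,5) (3,3) (3,4) (3,5) (4,3) (4,4) (4,5) (5,2) (5,3) (5,4) (5,5)] -> total=14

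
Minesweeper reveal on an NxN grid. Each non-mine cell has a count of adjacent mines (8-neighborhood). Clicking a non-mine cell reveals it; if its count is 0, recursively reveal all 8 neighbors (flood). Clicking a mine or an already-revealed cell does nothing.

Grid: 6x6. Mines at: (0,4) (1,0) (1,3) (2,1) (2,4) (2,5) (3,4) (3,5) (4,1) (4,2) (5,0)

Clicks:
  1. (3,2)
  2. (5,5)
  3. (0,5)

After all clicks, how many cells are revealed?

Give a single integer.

Click 1 (3,2) count=3: revealed 1 new [(3,2)] -> total=1
Click 2 (5,5) count=0: revealed 6 new [(4,3) (4,4) (4,5) (5,3) (5,4) (5,5)] -> total=7
Click 3 (0,5) count=1: revealed 1 new [(0,5)] -> total=8

Answer: 8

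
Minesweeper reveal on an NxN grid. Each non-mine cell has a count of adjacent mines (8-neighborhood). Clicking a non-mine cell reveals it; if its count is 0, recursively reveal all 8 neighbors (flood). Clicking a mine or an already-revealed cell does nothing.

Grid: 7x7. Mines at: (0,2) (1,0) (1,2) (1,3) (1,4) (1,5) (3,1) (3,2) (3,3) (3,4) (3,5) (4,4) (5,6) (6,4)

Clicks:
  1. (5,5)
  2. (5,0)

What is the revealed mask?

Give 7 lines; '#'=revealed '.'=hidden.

Answer: .......
.......
.......
.......
####...
####.#.
####...

Derivation:
Click 1 (5,5) count=3: revealed 1 new [(5,5)] -> total=1
Click 2 (5,0) count=0: revealed 12 new [(4,0) (4,1) (4,2) (4,3) (5,0) (5,1) (5,2) (5,3) (6,0) (6,1) (6,2) (6,3)] -> total=13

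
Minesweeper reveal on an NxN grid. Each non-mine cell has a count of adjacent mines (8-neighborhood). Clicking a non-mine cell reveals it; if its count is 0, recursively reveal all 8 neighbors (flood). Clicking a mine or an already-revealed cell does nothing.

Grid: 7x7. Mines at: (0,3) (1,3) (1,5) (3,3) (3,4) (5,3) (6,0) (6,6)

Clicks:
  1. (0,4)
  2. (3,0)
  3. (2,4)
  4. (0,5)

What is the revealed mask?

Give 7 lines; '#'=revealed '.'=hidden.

Answer: ###.##.
###....
###.#..
###....
###....
###....
.......

Derivation:
Click 1 (0,4) count=3: revealed 1 new [(0,4)] -> total=1
Click 2 (3,0) count=0: revealed 18 new [(0,0) (0,1) (0,2) (1,0) (1,1) (1,2) (2,0) (2,1) (2,2) (3,0) (3,1) (3,2) (4,0) (4,1) (4,2) (5,0) (5,1) (5,2)] -> total=19
Click 3 (2,4) count=4: revealed 1 new [(2,4)] -> total=20
Click 4 (0,5) count=1: revealed 1 new [(0,5)] -> total=21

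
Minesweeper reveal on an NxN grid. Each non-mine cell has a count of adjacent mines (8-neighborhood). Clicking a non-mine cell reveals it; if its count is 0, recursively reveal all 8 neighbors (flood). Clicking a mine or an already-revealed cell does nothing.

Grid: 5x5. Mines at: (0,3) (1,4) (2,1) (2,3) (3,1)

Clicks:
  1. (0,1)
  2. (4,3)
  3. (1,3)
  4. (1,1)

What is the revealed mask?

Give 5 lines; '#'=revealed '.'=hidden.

Answer: ###..
####.
.....
..###
..###

Derivation:
Click 1 (0,1) count=0: revealed 6 new [(0,0) (0,1) (0,2) (1,0) (1,1) (1,2)] -> total=6
Click 2 (4,3) count=0: revealed 6 new [(3,2) (3,3) (3,4) (4,2) (4,3) (4,4)] -> total=12
Click 3 (1,3) count=3: revealed 1 new [(1,3)] -> total=13
Click 4 (1,1) count=1: revealed 0 new [(none)] -> total=13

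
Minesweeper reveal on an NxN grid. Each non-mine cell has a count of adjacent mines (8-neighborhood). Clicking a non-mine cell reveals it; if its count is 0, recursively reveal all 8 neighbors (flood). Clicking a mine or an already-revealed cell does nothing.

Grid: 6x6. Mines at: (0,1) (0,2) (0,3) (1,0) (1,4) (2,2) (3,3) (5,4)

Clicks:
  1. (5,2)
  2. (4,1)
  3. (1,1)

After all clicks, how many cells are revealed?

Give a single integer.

Click 1 (5,2) count=0: revealed 13 new [(2,0) (2,1) (3,0) (3,1) (3,2) (4,0) (4,1) (4,2) (4,3) (5,0) (5,1) (5,2) (5,3)] -> total=13
Click 2 (4,1) count=0: revealed 0 new [(none)] -> total=13
Click 3 (1,1) count=4: revealed 1 new [(1,1)] -> total=14

Answer: 14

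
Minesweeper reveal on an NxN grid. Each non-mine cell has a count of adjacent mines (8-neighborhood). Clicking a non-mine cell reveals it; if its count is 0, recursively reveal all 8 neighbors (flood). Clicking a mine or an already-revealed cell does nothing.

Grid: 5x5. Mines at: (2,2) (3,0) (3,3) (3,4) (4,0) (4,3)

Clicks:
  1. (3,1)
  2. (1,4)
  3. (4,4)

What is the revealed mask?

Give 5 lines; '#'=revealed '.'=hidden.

Click 1 (3,1) count=3: revealed 1 new [(3,1)] -> total=1
Click 2 (1,4) count=0: revealed 14 new [(0,0) (0,1) (0,2) (0,3) (0,4) (1,0) (1,1) (1,2) (1,3) (1,4) (2,0) (2,1) (2,3) (2,4)] -> total=15
Click 3 (4,4) count=3: revealed 1 new [(4,4)] -> total=16

Answer: #####
#####
##.##
.#...
....#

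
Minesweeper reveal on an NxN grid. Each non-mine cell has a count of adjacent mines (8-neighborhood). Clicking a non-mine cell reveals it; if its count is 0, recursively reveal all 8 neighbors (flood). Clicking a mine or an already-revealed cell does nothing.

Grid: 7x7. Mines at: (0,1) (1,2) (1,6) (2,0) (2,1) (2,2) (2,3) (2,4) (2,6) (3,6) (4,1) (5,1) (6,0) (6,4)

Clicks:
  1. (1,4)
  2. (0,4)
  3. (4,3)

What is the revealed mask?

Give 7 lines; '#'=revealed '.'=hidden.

Click 1 (1,4) count=2: revealed 1 new [(1,4)] -> total=1
Click 2 (0,4) count=0: revealed 5 new [(0,3) (0,4) (0,5) (1,3) (1,5)] -> total=6
Click 3 (4,3) count=0: revealed 12 new [(3,2) (3,3) (3,4) (3,5) (4,2) (4,3) (4,4) (4,5) (5,2) (5,3) (5,4) (5,5)] -> total=18

Answer: ...###.
...###.
.......
..####.
..####.
..####.
.......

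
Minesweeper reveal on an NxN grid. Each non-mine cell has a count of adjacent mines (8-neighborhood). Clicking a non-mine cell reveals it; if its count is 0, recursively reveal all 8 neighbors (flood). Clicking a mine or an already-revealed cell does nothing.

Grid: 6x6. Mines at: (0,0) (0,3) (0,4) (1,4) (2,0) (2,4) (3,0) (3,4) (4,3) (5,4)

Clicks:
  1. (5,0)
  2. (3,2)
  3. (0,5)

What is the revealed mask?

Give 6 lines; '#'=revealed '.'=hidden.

Click 1 (5,0) count=0: revealed 6 new [(4,0) (4,1) (4,2) (5,0) (5,1) (5,2)] -> total=6
Click 2 (3,2) count=1: revealed 1 new [(3,2)] -> total=7
Click 3 (0,5) count=2: revealed 1 new [(0,5)] -> total=8

Answer: .....#
......
......
..#...
###...
###...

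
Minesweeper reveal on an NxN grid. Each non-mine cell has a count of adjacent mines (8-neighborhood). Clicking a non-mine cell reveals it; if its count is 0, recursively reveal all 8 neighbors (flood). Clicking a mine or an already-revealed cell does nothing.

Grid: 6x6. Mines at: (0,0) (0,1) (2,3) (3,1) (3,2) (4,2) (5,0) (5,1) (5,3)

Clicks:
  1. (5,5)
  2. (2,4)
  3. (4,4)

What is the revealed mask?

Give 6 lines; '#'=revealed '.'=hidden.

Answer: ..####
..####
....##
....##
....##
....##

Derivation:
Click 1 (5,5) count=0: revealed 16 new [(0,2) (0,3) (0,4) (0,5) (1,2) (1,3) (1,4) (1,5) (2,4) (2,5) (3,4) (3,5) (4,4) (4,5) (5,4) (5,5)] -> total=16
Click 2 (2,4) count=1: revealed 0 new [(none)] -> total=16
Click 3 (4,4) count=1: revealed 0 new [(none)] -> total=16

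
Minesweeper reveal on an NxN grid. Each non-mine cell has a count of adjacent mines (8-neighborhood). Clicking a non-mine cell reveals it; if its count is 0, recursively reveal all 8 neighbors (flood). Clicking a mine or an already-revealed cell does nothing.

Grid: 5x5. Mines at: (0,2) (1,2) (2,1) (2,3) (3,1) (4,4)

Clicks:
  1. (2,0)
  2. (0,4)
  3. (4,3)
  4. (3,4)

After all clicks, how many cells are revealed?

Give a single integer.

Click 1 (2,0) count=2: revealed 1 new [(2,0)] -> total=1
Click 2 (0,4) count=0: revealed 4 new [(0,3) (0,4) (1,3) (1,4)] -> total=5
Click 3 (4,3) count=1: revealed 1 new [(4,3)] -> total=6
Click 4 (3,4) count=2: revealed 1 new [(3,4)] -> total=7

Answer: 7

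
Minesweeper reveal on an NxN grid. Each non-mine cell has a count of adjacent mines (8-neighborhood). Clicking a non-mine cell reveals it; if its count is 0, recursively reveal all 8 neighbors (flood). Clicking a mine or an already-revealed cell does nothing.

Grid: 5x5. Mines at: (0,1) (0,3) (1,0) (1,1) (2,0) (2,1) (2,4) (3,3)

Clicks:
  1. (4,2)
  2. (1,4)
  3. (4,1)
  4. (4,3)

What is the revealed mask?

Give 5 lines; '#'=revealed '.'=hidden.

Answer: .....
....#
.....
###..
####.

Derivation:
Click 1 (4,2) count=1: revealed 1 new [(4,2)] -> total=1
Click 2 (1,4) count=2: revealed 1 new [(1,4)] -> total=2
Click 3 (4,1) count=0: revealed 5 new [(3,0) (3,1) (3,2) (4,0) (4,1)] -> total=7
Click 4 (4,3) count=1: revealed 1 new [(4,3)] -> total=8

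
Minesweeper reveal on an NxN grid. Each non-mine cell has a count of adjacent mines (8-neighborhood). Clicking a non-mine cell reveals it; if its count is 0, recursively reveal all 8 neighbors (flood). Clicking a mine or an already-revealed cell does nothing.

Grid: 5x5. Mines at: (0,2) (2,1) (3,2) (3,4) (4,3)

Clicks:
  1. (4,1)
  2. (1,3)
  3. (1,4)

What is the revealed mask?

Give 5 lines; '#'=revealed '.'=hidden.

Click 1 (4,1) count=1: revealed 1 new [(4,1)] -> total=1
Click 2 (1,3) count=1: revealed 1 new [(1,3)] -> total=2
Click 3 (1,4) count=0: revealed 5 new [(0,3) (0,4) (1,4) (2,3) (2,4)] -> total=7

Answer: ...##
...##
...##
.....
.#...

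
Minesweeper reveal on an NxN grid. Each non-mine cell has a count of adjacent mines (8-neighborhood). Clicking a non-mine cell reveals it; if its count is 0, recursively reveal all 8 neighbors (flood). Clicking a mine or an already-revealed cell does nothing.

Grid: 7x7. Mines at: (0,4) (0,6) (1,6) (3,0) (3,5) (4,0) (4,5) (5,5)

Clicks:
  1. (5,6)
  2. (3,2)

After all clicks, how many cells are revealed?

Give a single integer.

Click 1 (5,6) count=2: revealed 1 new [(5,6)] -> total=1
Click 2 (3,2) count=0: revealed 32 new [(0,0) (0,1) (0,2) (0,3) (1,0) (1,1) (1,2) (1,3) (1,4) (2,0) (2,1) (2,2) (2,3) (2,4) (3,1) (3,2) (3,3) (3,4) (4,1) (4,2) (4,3) (4,4) (5,0) (5,1) (5,2) (5,3) (5,4) (6,0) (6,1) (6,2) (6,3) (6,4)] -> total=33

Answer: 33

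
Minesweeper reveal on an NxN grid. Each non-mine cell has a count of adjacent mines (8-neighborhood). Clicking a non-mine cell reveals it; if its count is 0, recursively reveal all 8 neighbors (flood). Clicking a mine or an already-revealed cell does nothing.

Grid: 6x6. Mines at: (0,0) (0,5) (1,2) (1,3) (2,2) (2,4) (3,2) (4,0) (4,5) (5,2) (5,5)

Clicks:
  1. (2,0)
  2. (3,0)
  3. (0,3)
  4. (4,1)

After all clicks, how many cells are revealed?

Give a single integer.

Answer: 8

Derivation:
Click 1 (2,0) count=0: revealed 6 new [(1,0) (1,1) (2,0) (2,1) (3,0) (3,1)] -> total=6
Click 2 (3,0) count=1: revealed 0 new [(none)] -> total=6
Click 3 (0,3) count=2: revealed 1 new [(0,3)] -> total=7
Click 4 (4,1) count=3: revealed 1 new [(4,1)] -> total=8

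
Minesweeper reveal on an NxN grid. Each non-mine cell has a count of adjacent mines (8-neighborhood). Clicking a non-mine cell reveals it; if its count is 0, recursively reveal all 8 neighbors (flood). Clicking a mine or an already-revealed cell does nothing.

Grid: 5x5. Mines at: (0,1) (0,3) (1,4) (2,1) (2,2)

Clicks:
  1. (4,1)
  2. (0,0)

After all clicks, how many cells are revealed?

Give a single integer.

Answer: 13

Derivation:
Click 1 (4,1) count=0: revealed 12 new [(2,3) (2,4) (3,0) (3,1) (3,2) (3,3) (3,4) (4,0) (4,1) (4,2) (4,3) (4,4)] -> total=12
Click 2 (0,0) count=1: revealed 1 new [(0,0)] -> total=13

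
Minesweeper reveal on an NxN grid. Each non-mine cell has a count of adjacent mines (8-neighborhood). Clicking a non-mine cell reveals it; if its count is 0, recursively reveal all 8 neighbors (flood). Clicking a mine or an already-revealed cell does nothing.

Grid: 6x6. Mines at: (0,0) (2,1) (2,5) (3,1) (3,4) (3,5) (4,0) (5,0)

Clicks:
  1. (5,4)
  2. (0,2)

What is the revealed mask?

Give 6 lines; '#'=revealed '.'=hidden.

Click 1 (5,4) count=0: revealed 10 new [(4,1) (4,2) (4,3) (4,4) (4,5) (5,1) (5,2) (5,3) (5,4) (5,5)] -> total=10
Click 2 (0,2) count=0: revealed 13 new [(0,1) (0,2) (0,3) (0,4) (0,5) (1,1) (1,2) (1,3) (1,4) (1,5) (2,2) (2,3) (2,4)] -> total=23

Answer: .#####
.#####
..###.
......
.#####
.#####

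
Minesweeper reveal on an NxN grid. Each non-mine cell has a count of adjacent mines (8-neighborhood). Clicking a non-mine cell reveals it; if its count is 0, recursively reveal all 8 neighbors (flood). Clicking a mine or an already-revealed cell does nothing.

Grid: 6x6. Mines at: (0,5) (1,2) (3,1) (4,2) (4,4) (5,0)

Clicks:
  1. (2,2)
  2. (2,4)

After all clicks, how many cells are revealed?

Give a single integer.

Answer: 10

Derivation:
Click 1 (2,2) count=2: revealed 1 new [(2,2)] -> total=1
Click 2 (2,4) count=0: revealed 9 new [(1,3) (1,4) (1,5) (2,3) (2,4) (2,5) (3,3) (3,4) (3,5)] -> total=10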